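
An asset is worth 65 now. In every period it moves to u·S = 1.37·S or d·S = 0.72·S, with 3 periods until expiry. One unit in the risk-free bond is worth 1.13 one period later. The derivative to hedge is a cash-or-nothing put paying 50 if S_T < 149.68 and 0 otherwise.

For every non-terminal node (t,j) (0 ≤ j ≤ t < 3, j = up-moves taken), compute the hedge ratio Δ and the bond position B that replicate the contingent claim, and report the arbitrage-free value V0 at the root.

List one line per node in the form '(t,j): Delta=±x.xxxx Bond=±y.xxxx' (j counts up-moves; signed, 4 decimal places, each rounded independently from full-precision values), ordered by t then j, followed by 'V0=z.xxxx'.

(0,0): Delta=-0.3687 Bond=49.9245
(1,0): Delta=0.0000 Bond=39.1573
(1,1): Delta=-0.4822 Bond=66.5165
(2,0): Delta=0.0000 Bond=44.2478
(2,1): Delta=0.0000 Bond=44.2478
(2,2): Delta=-0.6305 Bond=93.2607
V0=25.9560

Risk-neutral probability p* = (R−d)/(u−d) = (1.13−0.72)/(1.37−0.72) = 0.6308.
At expiry t=3: V(3,0)=50.0000, V(3,1)=50.0000, V(3,2)=50.0000, V(3,3)=0.0000
Node (2,0) S=33.6960: V=(p*·50.0000+(1−p*)·50.0000)/1.13=44.2478; Δ=(50.0000−50.0000)/(46.1635−24.2611)=0.0000; B=V−Δ·S=44.2478
Node (2,1) S=64.1160: V=(p*·50.0000+(1−p*)·50.0000)/1.13=44.2478; Δ=(50.0000−50.0000)/(87.8389−46.1635)=0.0000; B=V−Δ·S=44.2478
Node (2,2) S=121.9985: V=(p*·0.0000+(1−p*)·50.0000)/1.13=16.3376; Δ=(0.0000−50.0000)/(167.1379−87.8389)=-0.6305; B=V−Δ·S=93.2607
Node (1,0) S=46.8000: V=(p*·44.2478+(1−p*)·44.2478)/1.13=39.1573; Δ=(44.2478−44.2478)/(64.1160−33.6960)=0.0000; B=V−Δ·S=39.1573
Node (1,1) S=89.0500: V=(p*·16.3376+(1−p*)·44.2478)/1.13=23.5778; Δ=(16.3376−44.2478)/(121.9985−64.1160)=-0.4822; B=V−Δ·S=66.5165
Node (0,0) S=65.0000: V=(p*·23.5778+(1−p*)·39.1573)/1.13=25.9560; Δ=(23.5778−39.1573)/(89.0500−46.8000)=-0.3687; B=V−Δ·S=49.9245
The time-0 hedge costs 25.9560, which is the no-arbitrage price.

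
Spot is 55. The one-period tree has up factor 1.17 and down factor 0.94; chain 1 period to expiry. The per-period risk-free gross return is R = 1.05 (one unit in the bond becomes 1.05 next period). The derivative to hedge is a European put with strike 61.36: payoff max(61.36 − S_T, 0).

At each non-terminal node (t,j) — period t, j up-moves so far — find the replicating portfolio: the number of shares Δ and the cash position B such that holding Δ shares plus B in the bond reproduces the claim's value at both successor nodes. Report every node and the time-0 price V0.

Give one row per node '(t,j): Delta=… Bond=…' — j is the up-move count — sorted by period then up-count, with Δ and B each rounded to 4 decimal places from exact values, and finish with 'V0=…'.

No-arbitrage ⇒ martingale measure with p* = (R−d)/(u−d) = 0.4783.
Terminal values V(1,·): V(1,0)=9.6600, V(1,1)=0.0000
  t=0,j=0: stock 55.0000 → up 64.3500 (V=0.0000), down 51.7000 (V=9.6600). Price 4.8000; hedge Δ=-0.7636, bond B=46.8000.
The time-0 hedge costs 4.8000, which is the no-arbitrage price.

(0,0): Delta=-0.7636 Bond=46.8000
V0=4.8000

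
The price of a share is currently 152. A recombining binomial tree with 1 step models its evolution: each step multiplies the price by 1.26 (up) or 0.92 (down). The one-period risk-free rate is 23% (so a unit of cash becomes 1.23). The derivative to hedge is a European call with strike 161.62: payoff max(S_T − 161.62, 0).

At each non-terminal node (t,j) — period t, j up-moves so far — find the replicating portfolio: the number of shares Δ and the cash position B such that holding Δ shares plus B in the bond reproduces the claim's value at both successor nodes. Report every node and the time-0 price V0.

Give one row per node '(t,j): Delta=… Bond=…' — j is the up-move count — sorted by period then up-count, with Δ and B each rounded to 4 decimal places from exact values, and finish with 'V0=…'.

(0,0): Delta=0.5786 Bond=-65.7771
V0=22.1640

The replicating-portfolio and risk-neutral prices coincide; use p* = (1.23−0.92)/(1.26−0.92) = 0.9118 for the latter.
Terminal payoffs: V(1,0)=0.0000, V(1,1)=29.9000
  t=0,j=0: stock 152.0000 → up 191.5200 (V=29.9000), down 139.8400 (V=0.0000). Price 22.1640; hedge Δ=0.5786, bond B=-65.7771.
Check: Δ(0,0)·S0 + B(0,0) = 22.1640 = V0.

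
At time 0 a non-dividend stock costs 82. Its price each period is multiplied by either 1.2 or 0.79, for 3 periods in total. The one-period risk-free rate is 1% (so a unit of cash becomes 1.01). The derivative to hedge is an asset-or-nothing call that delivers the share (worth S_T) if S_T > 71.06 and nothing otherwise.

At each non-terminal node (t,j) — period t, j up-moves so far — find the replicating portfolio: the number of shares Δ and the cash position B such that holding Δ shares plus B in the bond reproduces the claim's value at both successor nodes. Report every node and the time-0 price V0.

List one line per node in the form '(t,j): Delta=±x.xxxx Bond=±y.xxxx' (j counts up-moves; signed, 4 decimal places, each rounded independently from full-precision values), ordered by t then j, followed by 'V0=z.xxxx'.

Since d<R<u, set p* = (R−d)/(u−d) = 0.5366; price each node as the discounted p*-expectation of its children.
Terminal values V(3,·): V(3,0)=0.0000, V(3,1)=0.0000, V(3,2)=93.2832, V(3,3)=141.6960
  t=2,j=0: stock 51.1762 → up 61.4114 (V=0.0000), down 40.4292 (V=0.0000). Price 0.0000; hedge Δ=0.0000, bond B=0.0000.
  t=2,j=1: stock 77.7360 → up 93.2832 (V=93.2832), down 61.4114 (V=0.0000). Price 49.5588; hedge Δ=2.9268, bond B=-177.9612.
  t=2,j=2: stock 118.0800 → up 141.6960 (V=141.6960), down 93.2832 (V=93.2832). Price 118.0800; hedge Δ=1.0000, bond B=0.0000.
  t=1,j=0: stock 64.7800 → up 77.7360 (V=49.5588), down 51.1762 (V=0.0000). Price 26.3292; hedge Δ=1.8659, bond B=-94.5459.
  t=1,j=1: stock 98.4000 → up 118.0800 (V=118.0800), down 77.7360 (V=49.5588). Price 85.4716; hedge Δ=1.6984, bond B=-81.6533.
  t=0,j=0: stock 82.0000 → up 98.4000 (V=85.4716), down 64.7800 (V=26.3292). Price 57.4893; hedge Δ=1.7591, bond B=-86.7603.
Check: Δ(0,0)·S0 + B(0,0) = 57.4893 = V0.

(0,0): Delta=1.7591 Bond=-86.7603
(1,0): Delta=1.8659 Bond=-94.5459
(1,1): Delta=1.6984 Bond=-81.6533
(2,0): Delta=0.0000 Bond=0.0000
(2,1): Delta=2.9268 Bond=-177.9612
(2,2): Delta=1.0000 Bond=0.0000
V0=57.4893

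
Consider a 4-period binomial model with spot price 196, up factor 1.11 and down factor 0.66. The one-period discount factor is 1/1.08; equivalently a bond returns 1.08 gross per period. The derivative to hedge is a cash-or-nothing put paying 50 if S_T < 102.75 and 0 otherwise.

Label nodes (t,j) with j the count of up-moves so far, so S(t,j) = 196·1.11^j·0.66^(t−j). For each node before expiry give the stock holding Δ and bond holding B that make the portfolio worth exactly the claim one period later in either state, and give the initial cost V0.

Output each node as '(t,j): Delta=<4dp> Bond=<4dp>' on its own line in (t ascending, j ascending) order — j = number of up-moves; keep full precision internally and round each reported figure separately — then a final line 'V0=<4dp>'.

(0,0): Delta=-0.0056 Bond=1.1390
(1,0): Delta=-0.0916 Bond=12.3603
(1,1): Delta=-0.0019 Bond=0.4351
(2,0): Delta=-1.1247 Bond=101.5470
(2,1): Delta=-0.0478 Bond=7.0492
(2,2): Delta=0.0000 Bond=0.0000
(3,0): Delta=0.0000 Bond=46.2963
(3,1): Delta=-1.1724 Bond=114.1975
(3,2): Delta=0.0000 Bond=0.0000
(3,3): Delta=0.0000 Bond=0.0000
V0=0.0414

Since d<R<u, set p* = (R−d)/(u−d) = 0.9333; price each node as the discounted p*-expectation of its children.
Terminal values V(4,·): V(4,0)=50.0000, V(4,1)=50.0000, V(4,2)=0.0000, V(4,3)=0.0000, V(4,4)=0.0000
  t=3,j=0: stock 56.3492 → up 62.5476 (V=50.0000), down 37.1905 (V=50.0000). Price 46.2963; hedge Δ=0.0000, bond B=46.2963.
  t=3,j=1: stock 94.7691 → up 105.1937 (V=0.0000), down 62.5476 (V=50.0000). Price 3.0864; hedge Δ=-1.1724, bond B=114.1975.
  t=3,j=2: stock 159.3845 → up 176.9167 (V=0.0000), down 105.1937 (V=0.0000). Price 0.0000; hedge Δ=0.0000, bond B=0.0000.
  t=3,j=3: stock 268.0557 → up 297.5418 (V=0.0000), down 176.9167 (V=0.0000). Price 0.0000; hedge Δ=0.0000, bond B=0.0000.
  t=2,j=0: stock 85.3776 → up 94.7691 (V=3.0864), down 56.3492 (V=46.2963). Price 5.5251; hedge Δ=-1.1247, bond B=101.5470.
  t=2,j=1: stock 143.5896 → up 159.3845 (V=0.0000), down 94.7691 (V=3.0864). Price 0.1905; hedge Δ=-0.0478, bond B=7.0492.
  t=2,j=2: stock 241.4916 → up 268.0557 (V=0.0000), down 159.3845 (V=0.0000). Price 0.0000; hedge Δ=0.0000, bond B=0.0000.
  t=1,j=0: stock 129.3600 → up 143.5896 (V=0.1905), down 85.3776 (V=5.5251). Price 0.5057; hedge Δ=-0.0916, bond B=12.3603.
  t=1,j=1: stock 217.5600 → up 241.4916 (V=0.0000), down 143.5896 (V=0.1905). Price 0.0118; hedge Δ=-0.0019, bond B=0.4351.
  t=0,j=0: stock 196.0000 → up 217.5600 (V=0.0118), down 129.3600 (V=0.5057). Price 0.0414; hedge Δ=-0.0056, bond B=1.1390.
Check: Δ(0,0)·S0 + B(0,0) = 0.0414 = V0.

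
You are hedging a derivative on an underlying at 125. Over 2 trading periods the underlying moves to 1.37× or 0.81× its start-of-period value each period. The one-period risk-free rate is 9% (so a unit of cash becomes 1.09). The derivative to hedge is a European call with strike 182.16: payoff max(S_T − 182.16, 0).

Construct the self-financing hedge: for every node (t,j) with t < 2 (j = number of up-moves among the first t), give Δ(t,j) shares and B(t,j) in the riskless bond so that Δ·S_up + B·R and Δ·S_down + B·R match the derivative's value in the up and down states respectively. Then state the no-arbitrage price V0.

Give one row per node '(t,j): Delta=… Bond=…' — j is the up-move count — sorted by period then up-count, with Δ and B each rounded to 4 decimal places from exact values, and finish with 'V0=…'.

Under the risk-neutral measure, an up-move has probability p* = (R−d)/(u−d) = 0.5000 and values discount at R = 1.09.
Terminal payoffs: V(2,0)=0.0000, V(2,1)=0.0000, V(2,2)=52.4525
(1,0): S=101.2500. Δ = (V_up−V_dn)/(S_up−S_dn) = (0.0000−0.0000)/(138.7125−82.0125) = 0.0000. V = [p*·0.0000 + (1−p*)·0.0000]/1.09 = 0.0000. B = V − Δ·S = 0.0000.
(1,1): S=171.2500. Δ = (V_up−V_dn)/(S_up−S_dn) = (52.4525−0.0000)/(234.6125−138.7125) = 0.5469. V = [p*·52.4525 + (1−p*)·0.0000]/1.09 = 24.0608. B = V − Δ·S = -69.6044.
(0,0): S=125.0000. Δ = (V_up−V_dn)/(S_up−S_dn) = (24.0608−0.0000)/(171.2500−101.2500) = 0.3437. V = [p*·24.0608 + (1−p*)·0.0000]/1.09 = 11.0371. B = V − Δ·S = -31.9286.
Root portfolio cost Δ·125+B reproduces V0=11.0371.

(0,0): Delta=0.3437 Bond=-31.9286
(1,0): Delta=0.0000 Bond=0.0000
(1,1): Delta=0.5469 Bond=-69.6044
V0=11.0371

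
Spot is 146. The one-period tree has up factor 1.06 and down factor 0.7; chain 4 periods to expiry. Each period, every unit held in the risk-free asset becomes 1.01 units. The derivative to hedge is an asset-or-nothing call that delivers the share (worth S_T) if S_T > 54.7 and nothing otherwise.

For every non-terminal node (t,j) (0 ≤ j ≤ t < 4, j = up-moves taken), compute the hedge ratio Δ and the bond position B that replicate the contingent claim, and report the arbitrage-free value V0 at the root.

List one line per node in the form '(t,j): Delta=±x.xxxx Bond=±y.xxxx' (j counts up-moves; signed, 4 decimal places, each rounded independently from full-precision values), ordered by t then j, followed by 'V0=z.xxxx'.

Risk-neutral probability p* = (R−d)/(u−d) = (1.01−0.7)/(1.06−0.7) = 0.8611.
At expiry t=4: V(4,0)=0.0000, V(4,1)=0.0000, V(4,2)=80.3823, V(4,3)=121.7218, V(4,4)=184.3216
Node (3,0) S=50.0780: V=(p*·0.0000+(1−p*)·0.0000)/1.01=0.0000; Δ=(0.0000−0.0000)/(53.0827−35.0546)=0.0000; B=V−Δ·S=0.0000
Node (3,1) S=75.8324: V=(p*·80.3823+(1−p*)·0.0000)/1.01=68.5328; Δ=(80.3823−0.0000)/(80.3823−53.0827)=2.9444; B=V−Δ·S=-154.7515
Node (3,2) S=114.8319: V=(p*·121.7218+(1−p*)·80.3823)/1.01=114.8319; Δ=(121.7218−80.3823)/(121.7218−80.3823)=1.0000; B=V−Δ·S=0.0000
Node (3,3) S=173.8883: V=(p*·184.3216+(1−p*)·121.7218)/1.01=173.8883; Δ=(184.3216−121.7218)/(184.3216−121.7218)=1.0000; B=V−Δ·S=0.0000
Node (2,0) S=71.5400: V=(p*·68.5328+(1−p*)·0.0000)/1.01=58.4301; Δ=(68.5328−0.0000)/(75.8324−50.0780)=2.6610; B=V−Δ·S=-131.9388
Node (2,1) S=108.3320: V=(p*·114.8319+(1−p*)·68.5328)/1.01=107.3282; Δ=(114.8319−68.5328)/(114.8319−75.8324)=1.1872; B=V−Δ·S=-21.2805
Node (2,2) S=164.0456: V=(p*·173.8883+(1−p*)·114.8319)/1.01=164.0456; Δ=(173.8883−114.8319)/(173.8883−114.8319)=1.0000; B=V−Δ·S=0.0000
Node (1,0) S=102.2000: V=(p*·107.3282+(1−p*)·58.4301)/1.01=99.5414; Δ=(107.3282−58.4301)/(108.3320−71.5400)=1.3290; B=V−Δ·S=-36.2868
Node (1,1) S=154.7600: V=(p*·164.0456+(1−p*)·107.3282)/1.01=154.6220; Δ=(164.0456−107.3282)/(164.0456−108.3320)=1.0180; B=V−Δ·S=-2.9264
Node (0,0) S=146.0000: V=(p*·154.6220+(1−p*)·99.5414)/1.01=145.5167; Δ=(154.6220−99.5414)/(154.7600−102.2000)=1.0480; B=V−Δ·S=-7.4849
Root portfolio cost Δ·146+B reproduces V0=145.5167.

(0,0): Delta=1.0480 Bond=-7.4849
(1,0): Delta=1.3290 Bond=-36.2868
(1,1): Delta=1.0180 Bond=-2.9264
(2,0): Delta=2.6610 Bond=-131.9388
(2,1): Delta=1.1872 Bond=-21.2805
(2,2): Delta=1.0000 Bond=0.0000
(3,0): Delta=0.0000 Bond=0.0000
(3,1): Delta=2.9444 Bond=-154.7515
(3,2): Delta=1.0000 Bond=0.0000
(3,3): Delta=1.0000 Bond=0.0000
V0=145.5167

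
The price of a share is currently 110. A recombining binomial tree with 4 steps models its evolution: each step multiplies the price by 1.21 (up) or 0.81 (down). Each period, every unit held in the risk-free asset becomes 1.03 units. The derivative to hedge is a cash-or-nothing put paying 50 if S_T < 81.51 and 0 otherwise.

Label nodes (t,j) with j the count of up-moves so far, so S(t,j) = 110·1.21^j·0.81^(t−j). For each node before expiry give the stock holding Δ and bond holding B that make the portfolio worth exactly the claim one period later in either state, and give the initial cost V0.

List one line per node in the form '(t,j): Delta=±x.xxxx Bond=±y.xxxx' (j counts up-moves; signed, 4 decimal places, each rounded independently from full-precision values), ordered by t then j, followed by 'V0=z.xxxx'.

(0,0): Delta=-0.3475 Bond=48.9491
(1,0): Delta=-0.6546 Bond=77.7813
(1,1): Delta=-0.1793 Bond=28.0291
(2,0): Delta=-0.9249 Bond=99.6206
(2,1): Delta=-0.5065 Bond=64.1554
(2,2): Delta=0.0000 Bond=0.0000
(3,0): Delta=0.0000 Bond=48.5437
(3,1): Delta=-1.4314 Bond=146.8447
(3,2): Delta=0.0000 Bond=0.0000
(3,3): Delta=0.0000 Bond=0.0000
V0=10.7276

Since d<R<u, set p* = (R−d)/(u−d) = 0.5500; price each node as the discounted p*-expectation of its children.
Payoff layer (t=4): V(4,0)=50.0000, V(4,1)=50.0000, V(4,2)=0.0000, V(4,3)=0.0000, V(4,4)=0.0000
  t=3,j=0: stock 58.4585 → up 70.7348 (V=50.0000), down 47.3514 (V=50.0000). Price 48.5437; hedge Δ=0.0000, bond B=48.5437.
  t=3,j=1: stock 87.3269 → up 105.6656 (V=0.0000), down 70.7348 (V=50.0000). Price 21.8447; hedge Δ=-1.4314, bond B=146.8447.
  t=3,j=2: stock 130.4513 → up 157.8461 (V=0.0000), down 105.6656 (V=0.0000). Price 0.0000; hedge Δ=0.0000, bond B=0.0000.
  t=3,j=3: stock 194.8717 → up 235.7948 (V=0.0000), down 157.8461 (V=0.0000). Price 0.0000; hedge Δ=0.0000, bond B=0.0000.
  t=2,j=0: stock 72.1710 → up 87.3269 (V=21.8447), down 58.4585 (V=48.5437). Price 32.8730; hedge Δ=-0.9249, bond B=99.6206.
  t=2,j=1: stock 107.8110 → up 130.4513 (V=0.0000), down 87.3269 (V=21.8447). Price 9.5438; hedge Δ=-0.5065, bond B=64.1554.
  t=2,j=2: stock 161.0510 → up 194.8717 (V=0.0000), down 130.4513 (V=0.0000). Price 0.0000; hedge Δ=0.0000, bond B=0.0000.
  t=1,j=0: stock 89.1000 → up 107.8110 (V=9.5438), down 72.1710 (V=32.8730). Price 19.4582; hedge Δ=-0.6546, bond B=77.7813.
  t=1,j=1: stock 133.1000 → up 161.0510 (V=0.0000), down 107.8110 (V=9.5438). Price 4.1696; hedge Δ=-0.1793, bond B=28.0291.
  t=0,j=0: stock 110.0000 → up 133.1000 (V=4.1696), down 89.1000 (V=19.4582). Price 10.7276; hedge Δ=-0.3475, bond B=48.9491.
Each (Δ,B) replicates both successor values, so the strategy is self-financing and V0 is arbitrage-free.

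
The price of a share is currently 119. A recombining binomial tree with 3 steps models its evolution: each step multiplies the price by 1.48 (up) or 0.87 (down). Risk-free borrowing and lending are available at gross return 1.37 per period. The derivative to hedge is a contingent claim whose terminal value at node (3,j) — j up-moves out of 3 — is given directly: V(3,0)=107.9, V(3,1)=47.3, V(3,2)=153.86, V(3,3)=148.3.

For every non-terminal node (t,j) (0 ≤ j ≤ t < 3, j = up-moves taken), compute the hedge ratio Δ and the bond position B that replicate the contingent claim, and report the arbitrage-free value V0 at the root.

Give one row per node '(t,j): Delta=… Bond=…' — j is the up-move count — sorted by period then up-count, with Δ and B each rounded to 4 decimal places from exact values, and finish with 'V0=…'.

(0,0): Delta=0.1893 Bond=32.6966
(1,0): Delta=0.8832 Bond=-27.0443
(1,1): Delta=0.0996 Bond=60.5989
(2,0): Delta=-1.1030 Bond=141.8464
(2,1): Delta=1.1401 Bond=-76.4080
(2,2): Delta=-0.0350 Bond=118.0948
V0=55.2269

Under the risk-neutral measure, an up-move has probability p* = (R−d)/(u−d) = 0.8197 and values discount at R = 1.37.
At expiry t=3: V(3,0)=107.9000, V(3,1)=47.3000, V(3,2)=153.8600, V(3,3)=148.3000
  t=2,j=0: stock 90.0711 → up 133.3052 (V=47.3000), down 78.3619 (V=107.9000). Price 42.5021; hedge Δ=-1.1030, bond B=141.8464.
  t=2,j=1: stock 153.2244 → up 226.7721 (V=153.8600), down 133.3052 (V=47.3000). Price 98.2805; hedge Δ=1.1401, bond B=-76.4080.
  t=2,j=2: stock 260.6576 → up 385.7732 (V=148.3000), down 226.7721 (V=153.8600). Price 108.9800; hedge Δ=-0.0350, bond B=118.0948.
  t=1,j=0: stock 103.5300 → up 153.2244 (V=98.2805), down 90.0711 (V=42.5021). Price 64.3957; hedge Δ=0.8832, bond B=-27.0443.
  t=1,j=1: stock 176.1200 → up 260.6576 (V=108.9800), down 153.2244 (V=98.2805). Price 78.1391; hedge Δ=0.0996, bond B=60.5989.
  t=0,j=0: stock 119.0000 → up 176.1200 (V=78.1391), down 103.5300 (V=64.3957). Price 55.2269; hedge Δ=0.1893, bond B=32.6966.
Root portfolio cost Δ·119+B reproduces V0=55.2269.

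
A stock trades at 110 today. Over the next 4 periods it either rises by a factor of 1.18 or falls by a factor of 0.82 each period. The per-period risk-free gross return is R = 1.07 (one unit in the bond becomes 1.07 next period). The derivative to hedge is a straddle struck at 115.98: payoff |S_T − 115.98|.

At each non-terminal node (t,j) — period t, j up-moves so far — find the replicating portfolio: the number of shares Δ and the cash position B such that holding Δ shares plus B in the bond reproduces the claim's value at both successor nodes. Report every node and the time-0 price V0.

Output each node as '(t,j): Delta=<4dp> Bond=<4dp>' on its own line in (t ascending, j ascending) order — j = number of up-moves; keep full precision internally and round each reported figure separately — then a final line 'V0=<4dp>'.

Under the risk-neutral measure, an up-move has probability p* = (R−d)/(u−d) = 0.6944 and values discount at R = 1.07.
Terminal values V(4,·): V(4,0)=66.2466, V(4,1)=44.4124, V(4,2)=12.9925, V(4,3)=32.2215, V(4,4)=97.2856
Node (3,0) S=60.6505: V=(p*·44.4124+(1−p*)·66.2466)/1.07=47.7420; Δ=(44.4124−66.2466)/(71.5676−49.7334)=-1.0000; B=V−Δ·S=108.3925
Node (3,1) S=87.2775: V=(p*·12.9925+(1−p*)·44.4124)/1.07=21.1150; Δ=(12.9925−44.4124)/(102.9875−71.5676)=-1.0000; B=V−Δ·S=108.3925
Node (3,2) S=125.5945: V=(p*·32.2215+(1−p*)·12.9925)/1.07=24.6224; Δ=(32.2215−12.9925)/(148.2015−102.9875)=0.4253; B=V−Δ·S=-28.7914
Node (3,3) S=180.7335: V=(p*·97.2856+(1−p*)·32.2215)/1.07=72.3410; Δ=(97.2856−32.2215)/(213.2656−148.2015)=1.0000; B=V−Δ·S=-108.3925
Node (2,0) S=73.9640: V=(p*·21.1150+(1−p*)·47.7420)/1.07=27.3374; Δ=(21.1150−47.7420)/(87.2775−60.6505)=-1.0000; B=V−Δ·S=101.3014
Node (2,1) S=106.4360: V=(p*·24.6224+(1−p*)·21.1150)/1.07=22.0100; Δ=(24.6224−21.1150)/(125.5945−87.2775)=0.0915; B=V−Δ·S=12.2672
Node (2,2) S=153.1640: V=(p*·72.3410+(1−p*)·24.6224)/1.07=53.9816; Δ=(72.3410−24.6224)/(180.7335−125.5945)=0.8654; B=V−Δ·S=-78.5700
Node (1,0) S=90.2000: V=(p*·22.0100+(1−p*)·27.3374)/1.07=22.0914; Δ=(22.0100−27.3374)/(106.4360−73.9640)=-0.1641; B=V−Δ·S=36.8898
Node (1,1) S=129.8000: V=(p*·53.9816+(1−p*)·22.0100)/1.07=41.3201; Δ=(53.9816−22.0100)/(153.1640−106.4360)=0.6842; B=V−Δ·S=-47.4899
Node (0,0) S=110.0000: V=(p*·41.3201+(1−p*)·22.0914)/1.07=33.1259; Δ=(41.3201−22.0914)/(129.8000−90.2000)=0.4856; B=V−Δ·S=-20.2871
Each (Δ,B) replicates both successor values, so the strategy is self-financing and V0 is arbitrage-free.

(0,0): Delta=0.4856 Bond=-20.2871
(1,0): Delta=-0.1641 Bond=36.8898
(1,1): Delta=0.6842 Bond=-47.4899
(2,0): Delta=-1.0000 Bond=101.3014
(2,1): Delta=0.0915 Bond=12.2672
(2,2): Delta=0.8654 Bond=-78.5700
(3,0): Delta=-1.0000 Bond=108.3925
(3,1): Delta=-1.0000 Bond=108.3925
(3,2): Delta=0.4253 Bond=-28.7914
(3,3): Delta=1.0000 Bond=-108.3925
V0=33.1259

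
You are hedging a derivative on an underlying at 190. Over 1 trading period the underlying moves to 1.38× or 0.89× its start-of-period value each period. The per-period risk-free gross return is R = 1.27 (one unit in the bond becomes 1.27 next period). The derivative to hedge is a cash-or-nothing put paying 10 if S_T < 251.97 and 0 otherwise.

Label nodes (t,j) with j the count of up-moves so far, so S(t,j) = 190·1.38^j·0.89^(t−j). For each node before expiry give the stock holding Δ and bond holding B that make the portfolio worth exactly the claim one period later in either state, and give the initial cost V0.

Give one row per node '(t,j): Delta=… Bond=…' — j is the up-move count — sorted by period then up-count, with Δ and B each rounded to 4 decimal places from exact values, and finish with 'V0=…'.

(0,0): Delta=-0.1074 Bond=22.1758
V0=1.7676

The replicating-portfolio and risk-neutral prices coincide; use p* = (1.27−0.89)/(1.38−0.89) = 0.7755 for the latter.
Terminal values V(1,·): V(1,0)=10.0000, V(1,1)=0.0000
  t=0,j=0: stock 190.0000 → up 262.2000 (V=0.0000), down 169.1000 (V=10.0000). Price 1.7676; hedge Δ=-0.1074, bond B=22.1758.
Each (Δ,B) replicates both successor values, so the strategy is self-financing and V0 is arbitrage-free.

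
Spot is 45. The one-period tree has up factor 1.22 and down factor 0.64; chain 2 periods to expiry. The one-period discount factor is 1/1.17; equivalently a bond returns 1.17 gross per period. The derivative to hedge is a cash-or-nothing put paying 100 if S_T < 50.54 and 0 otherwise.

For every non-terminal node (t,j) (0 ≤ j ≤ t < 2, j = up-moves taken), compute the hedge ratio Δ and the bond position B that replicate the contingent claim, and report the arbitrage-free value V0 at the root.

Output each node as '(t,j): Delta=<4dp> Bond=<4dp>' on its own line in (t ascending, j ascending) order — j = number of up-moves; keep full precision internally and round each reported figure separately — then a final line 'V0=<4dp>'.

Since d<R<u, set p* = (R−d)/(u−d) = 0.9138; price each node as the discounted p*-expectation of its children.
Terminal payoffs: V(2,0)=100.0000, V(2,1)=100.0000, V(2,2)=0.0000
  t=1,j=0: stock 28.8000 → up 35.1360 (V=100.0000), down 18.4320 (V=100.0000). Price 85.4701; hedge Δ=0.0000, bond B=85.4701.
  t=1,j=1: stock 54.9000 → up 66.9780 (V=0.0000), down 35.1360 (V=100.0000). Price 7.3681; hedge Δ=-3.1405, bond B=179.7819.
  t=0,j=0: stock 45.0000 → up 54.9000 (V=7.3681), down 28.8000 (V=85.4701). Price 12.0522; hedge Δ=-2.9924, bond B=146.7107.
Root portfolio cost Δ·45+B reproduces V0=12.0522.

(0,0): Delta=-2.9924 Bond=146.7107
(1,0): Delta=0.0000 Bond=85.4701
(1,1): Delta=-3.1405 Bond=179.7819
V0=12.0522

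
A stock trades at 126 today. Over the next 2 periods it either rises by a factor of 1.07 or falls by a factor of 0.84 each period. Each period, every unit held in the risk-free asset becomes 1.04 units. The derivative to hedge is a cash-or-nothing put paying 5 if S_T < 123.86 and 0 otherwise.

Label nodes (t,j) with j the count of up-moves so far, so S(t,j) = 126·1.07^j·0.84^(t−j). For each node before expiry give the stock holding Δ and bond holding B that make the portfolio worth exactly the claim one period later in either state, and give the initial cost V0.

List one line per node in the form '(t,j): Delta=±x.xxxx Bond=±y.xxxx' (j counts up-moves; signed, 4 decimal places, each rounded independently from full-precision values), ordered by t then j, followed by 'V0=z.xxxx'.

The replicating-portfolio and risk-neutral prices coincide; use p* = (1.04−0.84)/(1.07−0.84) = 0.8696 for the latter.
At expiry t=2: V(2,0)=5.0000, V(2,1)=5.0000, V(2,2)=0.0000
Node (1,0) S=105.8400: V=(p*·5.0000+(1−p*)·5.0000)/1.04=4.8077; Δ=(5.0000−5.0000)/(113.2488−88.9056)=0.0000; B=V−Δ·S=4.8077
Node (1,1) S=134.8200: V=(p*·0.0000+(1−p*)·5.0000)/1.04=0.6271; Δ=(0.0000−5.0000)/(144.2574−113.2488)=-0.1612; B=V−Δ·S=22.3662
Node (0,0) S=126.0000: V=(p*·0.6271+(1−p*)·4.8077)/1.04=1.1273; Δ=(0.6271−4.8077)/(134.8200−105.8400)=-0.1443; B=V−Δ·S=19.3038
Check: Δ(0,0)·S0 + B(0,0) = 1.1273 = V0.

(0,0): Delta=-0.1443 Bond=19.3038
(1,0): Delta=0.0000 Bond=4.8077
(1,1): Delta=-0.1612 Bond=22.3662
V0=1.1273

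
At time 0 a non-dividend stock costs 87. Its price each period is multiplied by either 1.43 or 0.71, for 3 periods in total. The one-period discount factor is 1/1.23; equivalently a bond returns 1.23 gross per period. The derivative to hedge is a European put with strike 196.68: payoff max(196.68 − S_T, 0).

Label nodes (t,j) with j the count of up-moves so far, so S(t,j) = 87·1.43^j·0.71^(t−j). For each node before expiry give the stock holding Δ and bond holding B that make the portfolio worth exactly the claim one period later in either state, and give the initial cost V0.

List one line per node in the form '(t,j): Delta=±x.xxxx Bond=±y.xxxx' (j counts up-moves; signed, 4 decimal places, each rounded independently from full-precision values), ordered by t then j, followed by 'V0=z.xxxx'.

(0,0): Delta=-0.6823 Bond=89.7367
(1,0): Delta=-1.0000 Bond=130.0020
(1,1): Delta=-0.6216 Bond=102.8277
(2,0): Delta=-1.0000 Bond=159.9024
(2,1): Delta=-1.0000 Bond=159.9024
(2,2): Delta=-0.5493 Bond=113.6226
V0=30.3787

Since d<R<u, set p* = (R−d)/(u−d) = 0.7222; price each node as the discounted p*-expectation of its children.
Terminal values V(3,·): V(3,0)=165.5417, V(3,1)=133.9649, V(3,2)=70.3665, V(3,3)=0.0000
  t=2,j=0: stock 43.8567 → up 62.7151 (V=133.9649), down 31.1383 (V=165.5417). Price 116.0457; hedge Δ=-1.0000, bond B=159.9024.
  t=2,j=1: stock 88.3311 → up 126.3135 (V=70.3665), down 62.7151 (V=133.9649). Price 71.5713; hedge Δ=-1.0000, bond B=159.9024.
  t=2,j=2: stock 177.9063 → up 254.4060 (V=0.0000), down 126.3135 (V=70.3665). Price 15.8913; hedge Δ=-0.5493, bond B=113.6226.
  t=1,j=0: stock 61.7700 → up 88.3311 (V=71.5713), down 43.8567 (V=116.0457). Price 68.2320; hedge Δ=-1.0000, bond B=130.0020.
  t=1,j=1: stock 124.4100 → up 177.9063 (V=15.8913), down 88.3311 (V=71.5713). Price 25.4943; hedge Δ=-0.6216, bond B=102.8277.
  t=0,j=0: stock 87.0000 → up 124.4100 (V=25.4943), down 61.7700 (V=68.2320). Price 30.3787; hedge Δ=-0.6823, bond B=89.7367.
Self-financing check: at every node Δ·S+B equals the discounted successor values.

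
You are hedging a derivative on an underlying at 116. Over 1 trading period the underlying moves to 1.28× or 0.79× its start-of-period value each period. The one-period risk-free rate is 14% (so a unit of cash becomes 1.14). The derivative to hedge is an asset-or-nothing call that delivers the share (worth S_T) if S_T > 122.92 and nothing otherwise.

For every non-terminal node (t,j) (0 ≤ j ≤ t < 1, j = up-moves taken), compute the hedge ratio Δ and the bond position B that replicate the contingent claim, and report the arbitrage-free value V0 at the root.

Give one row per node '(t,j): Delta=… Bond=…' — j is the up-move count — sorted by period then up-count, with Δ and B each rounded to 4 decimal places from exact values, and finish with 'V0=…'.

(0,0): Delta=2.6122 Bond=-209.9878
V0=93.0326

Risk-neutral probability p* = (R−d)/(u−d) = (1.14−0.79)/(1.28−0.79) = 0.7143.
Payoff layer (t=1): V(1,0)=0.0000, V(1,1)=148.4800
  t=0,j=0: stock 116.0000 → up 148.4800 (V=148.4800), down 91.6400 (V=0.0000). Price 93.0326; hedge Δ=2.6122, bond B=-209.9878.
Root portfolio cost Δ·116+B reproduces V0=93.0326.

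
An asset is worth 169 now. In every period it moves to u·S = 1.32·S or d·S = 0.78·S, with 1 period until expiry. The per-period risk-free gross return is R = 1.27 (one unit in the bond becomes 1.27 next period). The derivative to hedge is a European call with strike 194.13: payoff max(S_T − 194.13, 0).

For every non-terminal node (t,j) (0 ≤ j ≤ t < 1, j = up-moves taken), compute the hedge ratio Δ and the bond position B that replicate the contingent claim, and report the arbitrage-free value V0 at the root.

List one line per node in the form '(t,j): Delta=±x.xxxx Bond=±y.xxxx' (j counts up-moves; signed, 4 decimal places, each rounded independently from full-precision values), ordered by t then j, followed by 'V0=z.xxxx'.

Since d<R<u, set p* = (R−d)/(u−d) = 0.9074; price each node as the discounted p*-expectation of its children.
Terminal values V(1,·): V(1,0)=0.0000, V(1,1)=28.9500
  t=0,j=0: stock 169.0000 → up 223.0800 (V=28.9500), down 131.8200 (V=0.0000). Price 20.6846; hedge Δ=0.3172, bond B=-32.9265.
Check: Δ(0,0)·S0 + B(0,0) = 20.6846 = V0.

(0,0): Delta=0.3172 Bond=-32.9265
V0=20.6846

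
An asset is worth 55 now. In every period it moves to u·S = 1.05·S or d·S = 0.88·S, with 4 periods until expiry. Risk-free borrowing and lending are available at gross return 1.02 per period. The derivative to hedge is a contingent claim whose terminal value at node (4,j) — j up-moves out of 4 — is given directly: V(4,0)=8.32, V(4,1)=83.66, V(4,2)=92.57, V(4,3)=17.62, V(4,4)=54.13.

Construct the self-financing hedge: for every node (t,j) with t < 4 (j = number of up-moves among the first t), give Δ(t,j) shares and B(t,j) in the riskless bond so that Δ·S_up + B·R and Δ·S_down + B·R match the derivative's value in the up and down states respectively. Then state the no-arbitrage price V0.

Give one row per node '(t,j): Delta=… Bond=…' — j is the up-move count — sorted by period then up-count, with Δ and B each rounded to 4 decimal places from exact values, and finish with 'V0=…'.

No-arbitrage ⇒ martingale measure with p* = (R−d)/(u−d) = 0.8235.
Payoff layer (t=4): V(4,0)=8.3200, V(4,1)=83.6600, V(4,2)=92.5700, V(4,3)=17.6200, V(4,4)=54.1300
(3,0): S=37.4810. Δ = (V_up−V_dn)/(S_up−S_dn) = (83.6600−8.3200)/(39.3550−32.9832) = 11.8240. V = [p*·83.6600 + (1−p*)·8.3200]/1.02 = 68.9850. B = V − Δ·S = -374.1915.
(3,1): S=44.7216. Δ = (V_up−V_dn)/(S_up−S_dn) = (92.5700−83.6600)/(46.9577−39.3550) = 1.1720. V = [p*·92.5700 + (1−p*)·83.6600]/1.02 = 89.2134. B = V − Δ·S = 36.8016.
(3,2): S=53.3610. Δ = (V_up−V_dn)/(S_up−S_dn) = (17.6200−92.5700)/(56.0291−46.9577) = -8.2623. V = [p*·17.6200 + (1−p*)·92.5700]/1.02 = 30.2416. B = V − Δ·S = 471.1240.
(3,3): S=63.6694. Δ = (V_up−V_dn)/(S_up−S_dn) = (54.1300−17.6200)/(66.8528−56.0291) = 3.3731. V = [p*·54.1300 + (1−p*)·17.6200]/1.02 = 46.7520. B = V − Δ·S = -168.0127.
(2,0): S=42.5920. Δ = (V_up−V_dn)/(S_up−S_dn) = (89.2134−68.9850)/(44.7216−37.4810) = 2.7937. V = [p*·89.2134 + (1−p*)·68.9850]/1.02 = 83.9644. B = V − Δ·S = -35.0261.
(2,1): S=50.8200. Δ = (V_up−V_dn)/(S_up−S_dn) = (30.2416−89.2134)/(53.3610−44.7216) = -6.8259. V = [p*·30.2416 + (1−p*)·89.2134]/1.02 = 39.8514. B = V − Δ·S = 386.7440.
(2,2): S=60.6375. Δ = (V_up−V_dn)/(S_up−S_dn) = (46.7520−30.2416)/(63.6694−53.3610) = 1.6016. V = [p*·46.7520 + (1−p*)·30.2416]/1.02 = 42.9788. B = V − Δ·S = -54.1410.
(1,0): S=48.4000. Δ = (V_up−V_dn)/(S_up−S_dn) = (39.8514−83.9644)/(50.8200−42.5920) = -5.3613. V = [p*·39.8514 + (1−p*)·83.9644]/1.02 = 46.7020. B = V − Δ·S = 306.1902.
(1,1): S=57.7500. Δ = (V_up−V_dn)/(S_up−S_dn) = (42.9788−39.8514)/(60.6375−50.8200) = 0.3186. V = [p*·42.9788 + (1−p*)·39.8514]/1.02 = 41.5950. B = V − Δ·S = 23.1982.
(0,0): S=55.0000. Δ = (V_up−V_dn)/(S_up−S_dn) = (41.5950−46.7020)/(57.7500−48.4000) = -0.5462. V = [p*·41.5950 + (1−p*)·46.7020]/1.02 = 41.6630. B = V − Δ·S = 71.7039.
The time-0 hedge costs 41.6630, which is the no-arbitrage price.

(0,0): Delta=-0.5462 Bond=71.7039
(1,0): Delta=-5.3613 Bond=306.1902
(1,1): Delta=0.3186 Bond=23.1982
(2,0): Delta=2.7937 Bond=-35.0261
(2,1): Delta=-6.8259 Bond=386.7440
(2,2): Delta=1.6016 Bond=-54.1410
(3,0): Delta=11.8240 Bond=-374.1915
(3,1): Delta=1.1720 Bond=36.8016
(3,2): Delta=-8.2623 Bond=471.1240
(3,3): Delta=3.3731 Bond=-168.0127
V0=41.6630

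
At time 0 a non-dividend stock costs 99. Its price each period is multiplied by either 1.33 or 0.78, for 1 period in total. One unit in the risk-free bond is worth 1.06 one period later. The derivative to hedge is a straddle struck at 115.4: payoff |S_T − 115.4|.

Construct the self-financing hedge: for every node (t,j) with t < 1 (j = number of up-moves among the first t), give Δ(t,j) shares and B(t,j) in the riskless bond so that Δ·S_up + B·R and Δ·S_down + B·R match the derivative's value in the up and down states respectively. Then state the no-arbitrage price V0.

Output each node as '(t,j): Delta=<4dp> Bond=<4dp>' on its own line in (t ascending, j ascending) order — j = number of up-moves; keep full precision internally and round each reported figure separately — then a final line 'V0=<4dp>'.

No-arbitrage ⇒ martingale measure with p* = (R−d)/(u−d) = 0.5091.
Terminal payoffs: V(1,0)=38.1800, V(1,1)=16.2700
  t=0,j=0: stock 99.0000 → up 131.6700 (V=16.2700), down 77.2200 (V=38.1800). Price 25.4961; hedge Δ=-0.4024, bond B=65.3324.
The time-0 hedge costs 25.4961, which is the no-arbitrage price.

(0,0): Delta=-0.4024 Bond=65.3324
V0=25.4961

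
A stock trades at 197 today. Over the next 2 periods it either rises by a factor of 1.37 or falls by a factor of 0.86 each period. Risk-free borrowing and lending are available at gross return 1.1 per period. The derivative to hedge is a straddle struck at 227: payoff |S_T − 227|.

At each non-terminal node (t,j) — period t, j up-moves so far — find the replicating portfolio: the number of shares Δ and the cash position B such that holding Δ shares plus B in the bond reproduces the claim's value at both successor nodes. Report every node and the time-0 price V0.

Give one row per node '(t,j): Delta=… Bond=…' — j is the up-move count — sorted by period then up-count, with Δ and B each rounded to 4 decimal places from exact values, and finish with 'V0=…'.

(0,0): Delta=0.2211 Bond=3.5020
(1,0): Delta=-0.8818 Bond=190.7107
(1,1): Delta=1.0000 Bond=-206.3636
V0=47.0598

Under the risk-neutral measure, an up-move has probability p* = (R−d)/(u−d) = 0.4706 and values discount at R = 1.1.
Payoff layer (t=2): V(2,0)=81.2988, V(2,1)=5.1054, V(2,2)=142.7493
Node (1,0) S=169.4200: V=(p*·5.1054+(1−p*)·81.2988)/1.1=41.3119; Δ=(5.1054−81.2988)/(232.1054−145.7012)=-0.8818; B=V−Δ·S=190.7107
Node (1,1) S=269.8900: V=(p*·142.7493+(1−p*)·5.1054)/1.1=63.5264; Δ=(142.7493−5.1054)/(369.7493−232.1054)=1.0000; B=V−Δ·S=-206.3636
Node (0,0) S=197.0000: V=(p*·63.5264+(1−p*)·41.3119)/1.1=47.0598; Δ=(63.5264−41.3119)/(269.8900−169.4200)=0.2211; B=V−Δ·S=3.5020
Check: Δ(0,0)·S0 + B(0,0) = 47.0598 = V0.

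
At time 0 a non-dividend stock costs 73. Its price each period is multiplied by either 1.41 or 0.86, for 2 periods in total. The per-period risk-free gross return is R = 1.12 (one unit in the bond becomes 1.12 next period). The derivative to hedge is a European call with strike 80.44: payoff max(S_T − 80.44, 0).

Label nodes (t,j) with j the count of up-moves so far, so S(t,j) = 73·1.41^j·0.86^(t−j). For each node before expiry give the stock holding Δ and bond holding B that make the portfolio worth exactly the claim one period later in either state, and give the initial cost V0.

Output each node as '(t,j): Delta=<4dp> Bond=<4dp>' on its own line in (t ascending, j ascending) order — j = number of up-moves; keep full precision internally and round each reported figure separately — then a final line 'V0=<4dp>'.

(0,0): Delta=0.6899 Bond=-35.6247
(1,0): Delta=0.2340 Bond=-11.2802
(1,1): Delta=1.0000 Bond=-71.8214
V0=14.7357

No-arbitrage ⇒ martingale measure with p* = (R−d)/(u−d) = 0.4727.
Payoff layer (t=2): V(2,0)=0.0000, V(2,1)=8.0798, V(2,2)=64.6913
(1,0): S=62.7800. Δ = (V_up−V_dn)/(S_up−S_dn) = (8.0798−0.0000)/(88.5198−53.9908) = 0.2340. V = [p*·8.0798 + (1−p*)·0.0000]/1.12 = 3.4103. B = V − Δ·S = -11.2802.
(1,1): S=102.9300. Δ = (V_up−V_dn)/(S_up−S_dn) = (64.6913−8.0798)/(145.1313−88.5198) = 1.0000. V = [p*·64.6913 + (1−p*)·8.0798]/1.12 = 31.1086. B = V − Δ·S = -71.8214.
(0,0): S=73.0000. Δ = (V_up−V_dn)/(S_up−S_dn) = (31.1086−3.4103)/(102.9300−62.7800) = 0.6899. V = [p*·31.1086 + (1−p*)·3.4103]/1.12 = 14.7357. B = V − Δ·S = -35.6247.
Each (Δ,B) replicates both successor values, so the strategy is self-financing and V0 is arbitrage-free.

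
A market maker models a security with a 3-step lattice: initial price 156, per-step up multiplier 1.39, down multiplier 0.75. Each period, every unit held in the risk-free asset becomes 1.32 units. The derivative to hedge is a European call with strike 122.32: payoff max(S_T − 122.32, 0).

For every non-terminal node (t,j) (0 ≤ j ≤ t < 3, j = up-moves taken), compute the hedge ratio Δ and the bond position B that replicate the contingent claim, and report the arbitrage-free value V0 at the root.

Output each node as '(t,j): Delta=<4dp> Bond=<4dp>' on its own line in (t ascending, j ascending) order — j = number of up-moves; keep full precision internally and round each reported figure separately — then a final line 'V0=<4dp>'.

(0,0): Delta=0.9957 Bond=-52.4832
(1,0): Delta=0.9347 Bond=-62.1379
(1,1): Delta=0.9998 Bond=-70.1546
(2,0): Delta=0.0000 Bond=0.0000
(2,1): Delta=0.9967 Bond=-92.0949
(2,2): Delta=1.0000 Bond=-92.6667
V0=102.8536

Under the risk-neutral measure, an up-move has probability p* = (R−d)/(u−d) = 0.8906 and values discount at R = 1.32.
Terminal values V(3,·): V(3,0)=0.0000, V(3,1)=0.0000, V(3,2)=103.7357, V(3,3)=296.6366
Node (2,0) S=87.7500: V=(p*·0.0000+(1−p*)·0.0000)/1.32=0.0000; Δ=(0.0000−0.0000)/(121.9725−65.8125)=0.0000; B=V−Δ·S=0.0000
Node (2,1) S=162.6300: V=(p*·103.7357+(1−p*)·0.0000)/1.32=69.9921; Δ=(103.7357−0.0000)/(226.0557−121.9725)=0.9967; B=V−Δ·S=-92.0949
Node (2,2) S=301.4076: V=(p*·296.6366+(1−p*)·103.7357)/1.32=208.7409; Δ=(296.6366−103.7357)/(418.9566−226.0557)=1.0000; B=V−Δ·S=-92.6667
Node (1,0) S=117.0000: V=(p*·69.9921+(1−p*)·0.0000)/1.32=47.2248; Δ=(69.9921−0.0000)/(162.6300−87.7500)=0.9347; B=V−Δ·S=-62.1379
Node (1,1) S=216.8400: V=(p*·208.7409+(1−p*)·69.9921)/1.32=146.6404; Δ=(208.7409−69.9921)/(301.4076−162.6300)=0.9998; B=V−Δ·S=-70.1546
Node (0,0) S=156.0000: V=(p*·146.6404+(1−p*)·47.2248)/1.32=102.8536; Δ=(146.6404−47.2248)/(216.8400−117.0000)=0.9957; B=V−Δ·S=-52.4832
Each (Δ,B) replicates both successor values, so the strategy is self-financing and V0 is arbitrage-free.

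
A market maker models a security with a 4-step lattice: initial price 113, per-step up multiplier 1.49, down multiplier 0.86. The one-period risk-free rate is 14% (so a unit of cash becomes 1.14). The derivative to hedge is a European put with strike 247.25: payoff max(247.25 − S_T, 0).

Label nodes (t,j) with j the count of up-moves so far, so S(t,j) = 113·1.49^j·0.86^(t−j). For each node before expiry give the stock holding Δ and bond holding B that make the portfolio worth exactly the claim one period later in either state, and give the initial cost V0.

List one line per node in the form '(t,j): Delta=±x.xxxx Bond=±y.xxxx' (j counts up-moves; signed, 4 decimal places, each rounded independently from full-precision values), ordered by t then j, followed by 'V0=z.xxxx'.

The replicating-portfolio and risk-neutral prices coincide; use p* = (1.14−0.86)/(1.49−0.86) = 0.4444 for the latter.
At expiry t=4: V(4,0)=185.4381, V(4,1)=140.1573, V(4,2)=61.7056, V(4,3)=0.0000, V(4,4)=0.0000
Node (3,0) S=71.8743: V=(p*·140.1573+(1−p*)·185.4381)/1.14=145.0116; Δ=(140.1573−185.4381)/(107.0927−61.8119)=-1.0000; B=V−Δ·S=216.8860
Node (3,1) S=124.5265: V=(p*·61.7056+(1−p*)·140.1573)/1.14=92.3595; Δ=(61.7056−140.1573)/(185.5444−107.0927)=-1.0000; B=V−Δ·S=216.8860
Node (3,2) S=215.7493: V=(p*·0.0000+(1−p*)·61.7056)/1.14=30.0709; Δ=(0.0000−61.7056)/(321.4665−185.5444)=-0.4540; B=V−Δ·S=128.0163
Node (3,3) S=373.7982: V=(p*·0.0000+(1−p*)·0.0000)/1.14=0.0000; Δ=(0.0000−0.0000)/(556.9594−321.4665)=0.0000; B=V−Δ·S=0.0000
Node (2,0) S=83.5748: V=(p*·92.3595+(1−p*)·145.0116)/1.14=106.6760; Δ=(92.3595−145.0116)/(124.5265−71.8743)=-1.0000; B=V−Δ·S=190.2508
Node (2,1) S=144.7982: V=(p*·30.0709+(1−p*)·92.3595)/1.14=56.7331; Δ=(30.0709−92.3595)/(215.7493−124.5265)=-0.6828; B=V−Δ·S=155.6038
Node (2,2) S=250.8713: V=(p*·0.0000+(1−p*)·30.0709)/1.14=14.6545; Δ=(0.0000−30.0709)/(373.7982−215.7493)=-0.1903; B=V−Δ·S=62.3861
Node (1,0) S=97.1800: V=(p*·56.7331+(1−p*)·106.6760)/1.14=74.1045; Δ=(56.7331−106.6760)/(144.7982−83.5748)=-0.8157; B=V−Δ·S=153.3791
Node (1,1) S=168.3700: V=(p*·14.6545+(1−p*)·56.7331)/1.14=33.3609; Δ=(14.6545−56.7331)/(250.8713−144.7982)=-0.3967; B=V−Δ·S=100.1524
Node (0,0) S=113.0000: V=(p*·33.3609+(1−p*)·74.1045)/1.14=49.1195; Δ=(33.3609−74.1045)/(168.3700−97.1800)=-0.5723; B=V−Δ·S=113.7919
The time-0 hedge costs 49.1195, which is the no-arbitrage price.

(0,0): Delta=-0.5723 Bond=113.7919
(1,0): Delta=-0.8157 Bond=153.3791
(1,1): Delta=-0.3967 Bond=100.1524
(2,0): Delta=-1.0000 Bond=190.2508
(2,1): Delta=-0.6828 Bond=155.6038
(2,2): Delta=-0.1903 Bond=62.3861
(3,0): Delta=-1.0000 Bond=216.8860
(3,1): Delta=-1.0000 Bond=216.8860
(3,2): Delta=-0.4540 Bond=128.0163
(3,3): Delta=0.0000 Bond=0.0000
V0=49.1195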